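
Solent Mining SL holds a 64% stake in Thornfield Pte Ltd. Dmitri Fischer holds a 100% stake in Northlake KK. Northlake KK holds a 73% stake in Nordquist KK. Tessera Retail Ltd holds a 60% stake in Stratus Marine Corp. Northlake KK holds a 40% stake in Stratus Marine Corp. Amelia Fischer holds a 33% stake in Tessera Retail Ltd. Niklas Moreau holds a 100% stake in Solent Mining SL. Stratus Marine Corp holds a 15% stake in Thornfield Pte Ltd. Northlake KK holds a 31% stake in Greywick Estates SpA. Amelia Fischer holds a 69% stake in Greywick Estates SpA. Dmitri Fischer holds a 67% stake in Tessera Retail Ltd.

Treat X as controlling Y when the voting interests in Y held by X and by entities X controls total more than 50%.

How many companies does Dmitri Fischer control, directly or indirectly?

Dmitri holds 100% of Northlake, so Dmitri controls Northlake.
Dmitri holds 67% of Tessera, so Dmitri controls Tessera.
Tessera and Northlake together hold 60% + 40% = 100% of Stratus, so Dmitri controls Stratus.
Northlake holds 73% of Nordquist, so Dmitri controls Nordquist.
No other company's threshold is met.
Dmitri controls 4 companies.

4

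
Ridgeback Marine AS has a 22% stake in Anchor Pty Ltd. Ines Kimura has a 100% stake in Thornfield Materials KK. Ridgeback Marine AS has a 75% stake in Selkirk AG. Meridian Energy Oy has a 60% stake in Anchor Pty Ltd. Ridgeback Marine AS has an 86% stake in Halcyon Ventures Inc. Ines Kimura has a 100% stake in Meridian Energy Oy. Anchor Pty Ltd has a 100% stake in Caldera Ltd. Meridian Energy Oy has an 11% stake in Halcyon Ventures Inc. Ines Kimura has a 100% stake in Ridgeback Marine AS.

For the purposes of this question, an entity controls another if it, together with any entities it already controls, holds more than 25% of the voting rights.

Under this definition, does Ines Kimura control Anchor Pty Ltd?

Ines holds 100% of Ridgeback, so Ines controls Ridgeback.
Ines holds 100% of Meridian, so Ines controls Meridian.
Ridgeback and Meridian together hold 22% + 60% = 82% of Anchor, so Ines controls Anchor.

Yes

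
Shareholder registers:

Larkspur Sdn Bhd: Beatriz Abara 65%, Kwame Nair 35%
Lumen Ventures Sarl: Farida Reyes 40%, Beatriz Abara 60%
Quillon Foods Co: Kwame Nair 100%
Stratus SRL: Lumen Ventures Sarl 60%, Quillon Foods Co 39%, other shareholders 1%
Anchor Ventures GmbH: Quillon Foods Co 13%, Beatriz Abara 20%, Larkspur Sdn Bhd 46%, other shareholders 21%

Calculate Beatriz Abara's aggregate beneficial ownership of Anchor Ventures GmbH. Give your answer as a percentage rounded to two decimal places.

Beatriz reaches Anchor along 2 paths.
Direct stake: 20% = 20%.
Via Larkspur: 65% × 46% = 29.9%.
Total: 20% + 29.9% = 49.9%.
Rounded: 49.90%.

49.90%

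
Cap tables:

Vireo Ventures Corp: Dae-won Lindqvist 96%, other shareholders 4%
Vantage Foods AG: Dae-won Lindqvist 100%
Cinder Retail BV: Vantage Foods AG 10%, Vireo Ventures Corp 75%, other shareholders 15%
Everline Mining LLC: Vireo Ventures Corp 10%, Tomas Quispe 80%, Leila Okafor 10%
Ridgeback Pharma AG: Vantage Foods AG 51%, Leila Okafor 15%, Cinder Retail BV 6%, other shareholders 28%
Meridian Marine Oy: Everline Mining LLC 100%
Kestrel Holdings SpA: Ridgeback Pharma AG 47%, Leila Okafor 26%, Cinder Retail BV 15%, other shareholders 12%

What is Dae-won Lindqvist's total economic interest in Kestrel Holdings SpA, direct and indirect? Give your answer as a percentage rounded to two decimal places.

38.58%

Dae-won reaches Kestrel along 5 paths.
Via Vantage → Ridgeback: 100% × 51% × 47% = 23.97%.
Via Vantage → Cinder → Ridgeback: 100% × 10% × 6% × 47% = 0.282%.
Via Vireo → Cinder → Ridgeback: 96% × 75% × 6% × 47% = 2.0304%.
Via Vantage → Cinder: 100% × 10% × 15% = 1.5%.
Via Vireo → Cinder: 96% × 75% × 15% = 10.8%.
Total: 23.97% + 0.282% + 2.0304% + 1.5% + 10.8% = 38.5824%.
Rounded: 38.58%.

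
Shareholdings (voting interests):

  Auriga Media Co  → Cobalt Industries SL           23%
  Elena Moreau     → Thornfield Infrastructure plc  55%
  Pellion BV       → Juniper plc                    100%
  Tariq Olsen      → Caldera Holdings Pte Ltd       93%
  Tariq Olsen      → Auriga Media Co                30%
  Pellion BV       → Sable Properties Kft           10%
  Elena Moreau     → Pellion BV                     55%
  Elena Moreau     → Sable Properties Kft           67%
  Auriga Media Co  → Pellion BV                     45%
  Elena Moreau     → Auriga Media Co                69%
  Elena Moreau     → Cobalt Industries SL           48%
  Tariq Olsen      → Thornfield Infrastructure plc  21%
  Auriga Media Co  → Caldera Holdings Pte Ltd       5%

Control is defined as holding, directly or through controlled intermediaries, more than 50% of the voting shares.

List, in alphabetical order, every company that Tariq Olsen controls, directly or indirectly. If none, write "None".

Caldera Holdings Pte Ltd

Tariq holds 93% of Caldera, so Tariq controls Caldera.
No other company's threshold is met.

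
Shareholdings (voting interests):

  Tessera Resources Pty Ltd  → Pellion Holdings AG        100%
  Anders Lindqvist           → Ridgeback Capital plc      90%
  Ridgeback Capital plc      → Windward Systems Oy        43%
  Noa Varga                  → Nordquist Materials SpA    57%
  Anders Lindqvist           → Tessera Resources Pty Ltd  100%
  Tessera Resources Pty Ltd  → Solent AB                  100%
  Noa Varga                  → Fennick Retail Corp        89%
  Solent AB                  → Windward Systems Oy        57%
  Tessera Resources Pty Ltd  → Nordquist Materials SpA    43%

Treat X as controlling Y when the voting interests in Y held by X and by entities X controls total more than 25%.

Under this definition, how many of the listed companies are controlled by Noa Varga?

Noa holds 89% of Fennick, so Noa controls Fennick.
Noa holds 57% of Nordquist, so Noa controls Nordquist.
No other company's threshold is met.
Noa controls 2 companies.

2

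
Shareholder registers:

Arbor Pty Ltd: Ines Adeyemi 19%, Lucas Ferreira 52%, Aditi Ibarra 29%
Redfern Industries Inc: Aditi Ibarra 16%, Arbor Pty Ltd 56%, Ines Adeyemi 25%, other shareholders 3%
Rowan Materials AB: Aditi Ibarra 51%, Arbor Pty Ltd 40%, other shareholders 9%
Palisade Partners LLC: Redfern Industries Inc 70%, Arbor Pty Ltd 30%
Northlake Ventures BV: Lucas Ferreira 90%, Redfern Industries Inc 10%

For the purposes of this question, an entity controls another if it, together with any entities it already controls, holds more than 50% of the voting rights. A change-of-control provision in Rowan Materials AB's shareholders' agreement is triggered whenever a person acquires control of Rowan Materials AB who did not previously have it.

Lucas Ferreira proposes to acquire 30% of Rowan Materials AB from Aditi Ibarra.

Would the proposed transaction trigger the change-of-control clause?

The purchase adds only to Lucas's holdings (Aditi's stake shrinks), so Lucas is the only person who could newly come to control Rowan.
Lucas holds 52% of Arbor, so Lucas controls Arbor.
Arbor holds 56% of Redfern, so Lucas controls Redfern.
Redfern and Arbor together hold 70% + 30% = 100% of Palisade, so Lucas controls Palisade.
Lucas and Redfern together hold 90% + 10% = 100% of Northlake, so Lucas controls Northlake.
In Rowan, Lucas's side holds only 40%, not > 50%.
So before the transaction, Lucas does not control Rowan.
After the purchase, Lucas holds 30% of Rowan directly, and Aditi's stake falls to 21%.
Arbor and Lucas together hold 40% + 30% = 70% of Rowan, so Lucas controls Rowan.
Lucas did not control Rowan before and does after, so the clause is triggered.

Yes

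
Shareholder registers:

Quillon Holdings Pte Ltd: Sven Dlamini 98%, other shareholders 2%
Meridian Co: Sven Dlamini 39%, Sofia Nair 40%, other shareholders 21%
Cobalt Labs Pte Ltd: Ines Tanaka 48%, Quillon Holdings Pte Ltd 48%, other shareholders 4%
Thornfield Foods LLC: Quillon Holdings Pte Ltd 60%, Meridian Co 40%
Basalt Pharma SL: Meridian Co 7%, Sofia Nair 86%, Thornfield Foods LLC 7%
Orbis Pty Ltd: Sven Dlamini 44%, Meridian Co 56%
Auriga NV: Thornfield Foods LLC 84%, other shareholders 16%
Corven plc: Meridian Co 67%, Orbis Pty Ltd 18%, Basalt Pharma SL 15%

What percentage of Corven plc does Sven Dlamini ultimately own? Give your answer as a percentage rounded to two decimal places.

39.17%

Sven reaches Corven along 6 paths.
Via Meridian: 39% × 67% = 26.13%.
Via Orbis: 44% × 18% = 7.92%.
Via Meridian → Orbis: 39% × 56% × 18% = 3.9312%.
Via Meridian → Basalt: 39% × 7% × 15% = 0.4095%.
Via Quillon → Thornfield → Basalt: 98% × 60% × 7% × 15% = 0.6174%.
Via Meridian → Thornfield → Basalt: 39% × 40% × 7% × 15% = 0.1638%.
Total: 26.13% + 7.92% + 3.9312% + 0.4095% + 0.6174% + 0.1638% = 39.1719%.
Rounded: 39.17%.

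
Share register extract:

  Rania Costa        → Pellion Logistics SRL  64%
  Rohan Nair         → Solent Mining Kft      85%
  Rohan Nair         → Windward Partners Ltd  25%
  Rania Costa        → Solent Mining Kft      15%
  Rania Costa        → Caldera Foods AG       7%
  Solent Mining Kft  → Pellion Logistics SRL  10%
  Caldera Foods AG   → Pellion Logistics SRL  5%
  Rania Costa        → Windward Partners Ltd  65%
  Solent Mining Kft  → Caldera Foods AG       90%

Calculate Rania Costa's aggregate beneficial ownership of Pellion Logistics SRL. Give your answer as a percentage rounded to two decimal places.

66.53%

Rania reaches Pellion along 4 paths.
Direct stake: 64% = 64%.
Via Solent: 15% × 10% = 1.5%.
Via Solent → Caldera: 15% × 90% × 5% = 0.675%.
Via Caldera: 7% × 5% = 0.35%.
Total: 64% + 1.5% + 0.675% + 0.35% = 66.525%.
Rounded: 66.53%.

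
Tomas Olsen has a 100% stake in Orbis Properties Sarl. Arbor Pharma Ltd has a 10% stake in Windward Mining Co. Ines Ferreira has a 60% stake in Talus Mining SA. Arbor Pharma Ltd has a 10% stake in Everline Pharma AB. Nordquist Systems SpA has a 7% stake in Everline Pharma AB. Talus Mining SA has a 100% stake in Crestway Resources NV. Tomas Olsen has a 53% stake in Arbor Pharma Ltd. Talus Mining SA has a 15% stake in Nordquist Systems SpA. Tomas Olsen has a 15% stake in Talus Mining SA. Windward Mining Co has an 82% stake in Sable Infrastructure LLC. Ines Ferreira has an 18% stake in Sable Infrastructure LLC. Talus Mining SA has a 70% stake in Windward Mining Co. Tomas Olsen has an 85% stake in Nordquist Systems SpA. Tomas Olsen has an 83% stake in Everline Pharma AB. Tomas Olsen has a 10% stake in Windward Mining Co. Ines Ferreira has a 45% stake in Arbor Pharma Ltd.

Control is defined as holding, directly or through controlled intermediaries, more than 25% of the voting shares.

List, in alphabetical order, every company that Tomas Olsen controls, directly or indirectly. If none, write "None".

Arbor Pharma Ltd, Everline Pharma AB, Nordquist Systems SpA, Orbis Properties Sarl

Tomas holds 53% of Arbor, so Tomas controls Arbor.
Tomas holds 85% of Nordquist, so Tomas controls Nordquist.
Tomas holds 100% of Orbis, so Tomas controls Orbis.
Arbor and Tomas and Nordquist together hold 10% + 83% + 7% = 100% of Everline, so Tomas controls Everline.
No other company's threshold is met.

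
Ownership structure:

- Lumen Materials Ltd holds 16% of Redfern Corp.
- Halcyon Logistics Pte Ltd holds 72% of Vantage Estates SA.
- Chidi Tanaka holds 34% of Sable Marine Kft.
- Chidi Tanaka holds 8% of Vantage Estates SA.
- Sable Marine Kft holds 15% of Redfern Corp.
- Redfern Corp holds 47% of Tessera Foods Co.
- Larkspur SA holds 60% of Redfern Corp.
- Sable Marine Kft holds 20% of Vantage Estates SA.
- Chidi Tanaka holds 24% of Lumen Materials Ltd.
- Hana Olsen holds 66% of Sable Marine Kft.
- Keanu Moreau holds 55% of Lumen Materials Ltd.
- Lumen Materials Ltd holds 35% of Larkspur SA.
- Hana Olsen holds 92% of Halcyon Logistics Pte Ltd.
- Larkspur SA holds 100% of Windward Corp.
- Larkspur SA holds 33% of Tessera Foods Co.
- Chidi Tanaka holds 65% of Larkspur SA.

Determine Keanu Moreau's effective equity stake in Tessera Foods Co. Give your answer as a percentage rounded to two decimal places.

Keanu reaches Tessera along 3 paths.
Via Lumen → Redfern: 55% × 16% × 47% = 4.136%.
Via Lumen → Larkspur → Redfern: 55% × 35% × 60% × 47% = 5.4285%.
Via Lumen → Larkspur: 55% × 35% × 33% = 6.3525%.
Total: 4.136% + 5.4285% + 6.3525% = 15.917%.
Rounded: 15.92%.

15.92%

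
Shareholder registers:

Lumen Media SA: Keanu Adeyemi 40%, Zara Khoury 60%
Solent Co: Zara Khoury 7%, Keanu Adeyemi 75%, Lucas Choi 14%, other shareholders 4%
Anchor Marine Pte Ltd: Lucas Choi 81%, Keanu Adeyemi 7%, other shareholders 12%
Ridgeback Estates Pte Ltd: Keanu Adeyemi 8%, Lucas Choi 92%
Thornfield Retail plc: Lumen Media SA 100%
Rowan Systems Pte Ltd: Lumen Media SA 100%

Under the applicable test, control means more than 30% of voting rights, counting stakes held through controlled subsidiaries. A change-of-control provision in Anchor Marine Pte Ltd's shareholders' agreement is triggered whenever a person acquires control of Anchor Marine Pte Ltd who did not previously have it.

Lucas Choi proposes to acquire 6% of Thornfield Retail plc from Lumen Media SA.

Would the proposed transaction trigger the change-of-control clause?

The purchase adds only to Lucas's holdings (Lumen's stake shrinks), so Lucas is the only person who could newly come to control Anchor.
Lucas holds 81% of Anchor, so Lucas controls Anchor.
So Lucas already controls Anchor before the transaction.
After the purchase, Lucas holds 6% of Thornfield directly, and Lumen's stake falls to 94%.
Lucas controlled Anchor already, so this is not a new person acquiring control; every other person's position is unchanged or reduced.
No new person acquires control, so the clause is not triggered.

No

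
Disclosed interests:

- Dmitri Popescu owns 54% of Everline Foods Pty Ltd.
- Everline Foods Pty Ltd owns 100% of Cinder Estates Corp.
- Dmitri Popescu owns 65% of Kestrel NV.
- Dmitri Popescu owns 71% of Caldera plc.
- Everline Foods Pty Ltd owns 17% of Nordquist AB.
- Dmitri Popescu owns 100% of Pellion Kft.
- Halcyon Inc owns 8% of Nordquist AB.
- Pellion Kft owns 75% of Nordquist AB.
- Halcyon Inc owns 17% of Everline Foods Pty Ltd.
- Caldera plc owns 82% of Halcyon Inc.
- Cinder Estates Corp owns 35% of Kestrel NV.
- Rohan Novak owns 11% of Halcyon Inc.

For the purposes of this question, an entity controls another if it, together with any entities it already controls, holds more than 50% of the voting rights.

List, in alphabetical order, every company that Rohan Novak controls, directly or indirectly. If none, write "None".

None

Rohan's largest direct stake is 11% in Halcyon, which does not meet the threshold.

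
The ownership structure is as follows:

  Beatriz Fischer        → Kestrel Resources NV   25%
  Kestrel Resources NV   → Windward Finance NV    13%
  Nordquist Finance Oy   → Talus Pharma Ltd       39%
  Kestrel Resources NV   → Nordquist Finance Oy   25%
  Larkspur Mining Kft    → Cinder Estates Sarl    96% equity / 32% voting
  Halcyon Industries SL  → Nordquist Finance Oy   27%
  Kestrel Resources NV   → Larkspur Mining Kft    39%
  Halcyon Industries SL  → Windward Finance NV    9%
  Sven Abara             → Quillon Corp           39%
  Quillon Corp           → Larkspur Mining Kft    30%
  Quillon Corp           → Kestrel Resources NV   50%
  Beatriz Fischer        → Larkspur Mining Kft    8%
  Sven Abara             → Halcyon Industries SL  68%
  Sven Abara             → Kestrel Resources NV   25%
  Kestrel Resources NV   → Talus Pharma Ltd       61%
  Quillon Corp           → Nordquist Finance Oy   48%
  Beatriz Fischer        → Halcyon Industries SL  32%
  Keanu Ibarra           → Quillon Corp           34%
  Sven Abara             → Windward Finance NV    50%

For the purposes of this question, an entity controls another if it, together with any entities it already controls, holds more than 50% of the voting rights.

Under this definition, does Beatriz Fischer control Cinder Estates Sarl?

No

Beatriz's largest direct stake is 32% in Halcyon, which does not meet the threshold, so Beatriz controls no company.
Neither Beatriz nor any entity Beatriz controls holds any voting interest in Cinder.
So Beatriz does not control Cinder.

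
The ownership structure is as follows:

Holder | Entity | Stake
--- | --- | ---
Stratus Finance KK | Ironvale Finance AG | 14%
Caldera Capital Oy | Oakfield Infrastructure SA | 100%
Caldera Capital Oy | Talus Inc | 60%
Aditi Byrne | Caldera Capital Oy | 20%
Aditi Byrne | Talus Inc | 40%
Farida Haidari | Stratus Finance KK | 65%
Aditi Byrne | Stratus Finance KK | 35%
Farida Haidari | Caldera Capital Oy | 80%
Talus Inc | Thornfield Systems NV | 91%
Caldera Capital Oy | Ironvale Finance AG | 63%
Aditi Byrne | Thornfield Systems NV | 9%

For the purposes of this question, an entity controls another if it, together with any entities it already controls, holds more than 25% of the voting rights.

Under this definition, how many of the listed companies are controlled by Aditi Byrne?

3

Aditi holds 35% of Stratus, so Aditi controls Stratus.
Aditi holds 40% of Talus, so Aditi controls Talus.
Aditi and Talus together hold 9% + 91% = 100% of Thornfield, so Aditi controls Thornfield.
No other company's threshold is met.
Aditi controls 3 companies.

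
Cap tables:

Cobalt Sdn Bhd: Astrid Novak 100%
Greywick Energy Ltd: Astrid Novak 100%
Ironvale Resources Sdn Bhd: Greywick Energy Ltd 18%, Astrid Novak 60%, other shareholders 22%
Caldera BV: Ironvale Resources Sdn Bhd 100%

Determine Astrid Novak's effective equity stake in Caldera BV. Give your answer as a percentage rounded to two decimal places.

Astrid reaches Caldera along 2 paths.
Via Greywick → Ironvale: 100% × 18% × 100% = 18%.
Via Ironvale: 60% × 100% = 60%.
Total: 18% + 60% = 78%.
Rounded: 78.00%.

78.00%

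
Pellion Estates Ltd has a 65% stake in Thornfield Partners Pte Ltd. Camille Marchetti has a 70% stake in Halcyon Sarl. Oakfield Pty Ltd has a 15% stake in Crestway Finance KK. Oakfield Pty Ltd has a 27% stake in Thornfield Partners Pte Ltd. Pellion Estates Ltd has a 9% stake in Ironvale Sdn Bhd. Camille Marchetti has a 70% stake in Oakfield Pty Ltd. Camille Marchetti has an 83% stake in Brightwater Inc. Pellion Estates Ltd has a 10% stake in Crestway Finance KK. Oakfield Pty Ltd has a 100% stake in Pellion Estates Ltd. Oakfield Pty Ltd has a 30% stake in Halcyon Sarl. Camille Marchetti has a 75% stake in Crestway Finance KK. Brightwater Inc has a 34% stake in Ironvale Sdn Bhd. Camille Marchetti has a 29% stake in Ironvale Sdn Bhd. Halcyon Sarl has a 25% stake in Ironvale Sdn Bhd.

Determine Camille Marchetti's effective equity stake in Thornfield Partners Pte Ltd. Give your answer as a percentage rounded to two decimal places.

Camille reaches Thornfield along 2 paths.
Via Oakfield → Pellion: 70% × 100% × 65% = 45.5%.
Via Oakfield: 70% × 27% = 18.9%.
Total: 45.5% + 18.9% = 64.4%.
Rounded: 64.40%.

64.40%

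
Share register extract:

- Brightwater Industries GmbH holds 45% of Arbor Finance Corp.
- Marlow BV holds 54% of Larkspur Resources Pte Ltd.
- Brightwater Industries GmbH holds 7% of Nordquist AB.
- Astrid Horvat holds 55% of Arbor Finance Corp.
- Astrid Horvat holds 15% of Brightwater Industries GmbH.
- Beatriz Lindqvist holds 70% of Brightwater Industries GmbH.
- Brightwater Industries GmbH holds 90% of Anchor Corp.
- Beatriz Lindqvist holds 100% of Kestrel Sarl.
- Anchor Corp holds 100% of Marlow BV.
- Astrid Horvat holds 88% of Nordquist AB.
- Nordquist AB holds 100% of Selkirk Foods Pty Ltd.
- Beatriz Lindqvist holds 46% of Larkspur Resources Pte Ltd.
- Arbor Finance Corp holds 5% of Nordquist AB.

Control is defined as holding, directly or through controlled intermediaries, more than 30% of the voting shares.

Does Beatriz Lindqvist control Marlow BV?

Yes

Beatriz holds 70% of Brightwater, so Beatriz controls Brightwater.
Brightwater holds 90% of Anchor, so Beatriz controls Anchor.
Anchor holds 100% of Marlow, so Beatriz controls Marlow.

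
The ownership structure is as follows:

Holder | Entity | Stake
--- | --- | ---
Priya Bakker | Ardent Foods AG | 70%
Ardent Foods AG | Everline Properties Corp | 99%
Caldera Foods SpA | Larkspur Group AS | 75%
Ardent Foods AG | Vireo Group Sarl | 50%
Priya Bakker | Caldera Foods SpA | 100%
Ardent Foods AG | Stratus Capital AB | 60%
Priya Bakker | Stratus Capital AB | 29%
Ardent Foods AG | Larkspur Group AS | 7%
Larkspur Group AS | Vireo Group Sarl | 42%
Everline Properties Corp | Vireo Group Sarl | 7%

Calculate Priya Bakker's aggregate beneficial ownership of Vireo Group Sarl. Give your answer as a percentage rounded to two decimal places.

Priya reaches Vireo along 4 paths.
Via Ardent → Everline: 70% × 99% × 7% = 4.851%.
Via Caldera → Larkspur: 100% × 75% × 42% = 31.5%.
Via Ardent → Larkspur: 70% × 7% × 42% = 2.058%.
Via Ardent: 70% × 50% = 35%.
Total: 4.851% + 31.5% + 2.058% + 35% = 73.409%.
Rounded: 73.41%.

73.41%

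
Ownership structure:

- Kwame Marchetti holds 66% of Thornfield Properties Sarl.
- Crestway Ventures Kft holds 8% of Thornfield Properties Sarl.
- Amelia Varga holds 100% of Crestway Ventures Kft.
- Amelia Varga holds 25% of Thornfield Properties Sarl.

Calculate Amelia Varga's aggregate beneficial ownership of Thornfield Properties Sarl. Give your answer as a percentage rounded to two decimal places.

33.00%

Amelia reaches Thornfield along 2 paths.
Direct stake: 25% = 25%.
Via Crestway: 100% × 8% = 8%.
Total: 25% + 8% = 33%.
Rounded: 33.00%.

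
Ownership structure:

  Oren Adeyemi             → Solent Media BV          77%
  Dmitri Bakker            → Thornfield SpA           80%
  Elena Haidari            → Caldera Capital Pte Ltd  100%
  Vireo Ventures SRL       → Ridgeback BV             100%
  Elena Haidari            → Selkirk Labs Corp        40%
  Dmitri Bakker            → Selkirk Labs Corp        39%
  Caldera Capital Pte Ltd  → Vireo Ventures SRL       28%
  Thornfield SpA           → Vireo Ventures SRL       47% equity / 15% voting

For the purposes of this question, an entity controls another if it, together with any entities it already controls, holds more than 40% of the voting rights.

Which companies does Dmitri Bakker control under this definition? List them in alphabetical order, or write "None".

Thornfield SpA

Dmitri holds 80% of Thornfield, so Dmitri controls Thornfield.
No other company's threshold is met.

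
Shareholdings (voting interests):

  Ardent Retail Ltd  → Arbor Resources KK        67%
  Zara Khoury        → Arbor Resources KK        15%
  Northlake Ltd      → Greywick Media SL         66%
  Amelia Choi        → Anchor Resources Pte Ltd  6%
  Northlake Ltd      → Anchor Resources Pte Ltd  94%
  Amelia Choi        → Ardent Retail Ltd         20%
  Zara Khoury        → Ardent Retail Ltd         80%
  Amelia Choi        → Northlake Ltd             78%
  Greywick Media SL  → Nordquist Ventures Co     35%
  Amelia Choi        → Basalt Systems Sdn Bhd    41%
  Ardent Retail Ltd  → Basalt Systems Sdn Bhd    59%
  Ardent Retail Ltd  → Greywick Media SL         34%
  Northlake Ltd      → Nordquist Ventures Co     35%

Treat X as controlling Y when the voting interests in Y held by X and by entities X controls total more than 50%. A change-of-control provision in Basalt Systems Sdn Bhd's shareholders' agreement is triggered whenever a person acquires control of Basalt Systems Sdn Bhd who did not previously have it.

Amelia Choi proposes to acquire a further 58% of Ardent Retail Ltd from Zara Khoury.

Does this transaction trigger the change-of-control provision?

The purchase adds only to Amelia's holdings (Zara's stake shrinks), so Amelia is the only person who could newly come to control Basalt.
Amelia holds 78% of Northlake, so Amelia controls Northlake.
Northlake holds 66% of Greywick, so Amelia controls Greywick.
Northlake and Amelia together hold 94% + 6% = 100% of Anchor, so Amelia controls Anchor.
Northlake and Greywick together hold 35% + 35% = 70% of Nordquist, so Amelia controls Nordquist.
In Basalt, Amelia's side holds only 41%, not > 50%.
So before the transaction, Amelia does not control Basalt.
After the purchase, Amelia's direct stake in Ardent rises to 20% + 58% = 78%, and Zara's stake falls to 22%.
Amelia holds 78% of Ardent, so Amelia controls Ardent.
Amelia and Ardent together hold 41% + 59% = 100% of Basalt, so Amelia controls Basalt.
Amelia did not control Basalt before and does after, so the clause is triggered.

Yes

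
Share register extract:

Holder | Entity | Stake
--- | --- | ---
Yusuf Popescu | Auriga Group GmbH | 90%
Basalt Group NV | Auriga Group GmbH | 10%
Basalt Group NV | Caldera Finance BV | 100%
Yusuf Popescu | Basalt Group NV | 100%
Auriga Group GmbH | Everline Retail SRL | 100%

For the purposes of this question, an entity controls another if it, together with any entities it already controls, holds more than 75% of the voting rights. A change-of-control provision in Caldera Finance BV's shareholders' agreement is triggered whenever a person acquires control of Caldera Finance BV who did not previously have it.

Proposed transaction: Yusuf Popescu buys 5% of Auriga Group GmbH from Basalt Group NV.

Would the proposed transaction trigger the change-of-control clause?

No

The purchase adds only to Yusuf's holdings (Basalt's stake shrinks), so Yusuf is the only person who could newly come to control Caldera.
Yusuf holds 100% of Basalt, so Yusuf controls Basalt.
Basalt holds 100% of Caldera, so Yusuf controls Caldera.
So Yusuf already controls Caldera before the transaction.
After the purchase, Yusuf's direct stake in Auriga rises to 90% + 5% = 95%, and Basalt's stake falls to 5%.
Yusuf controlled Caldera already, so this is not a new person acquiring control; every other person's position is unchanged or reduced.
No new person acquires control, so the clause is not triggered.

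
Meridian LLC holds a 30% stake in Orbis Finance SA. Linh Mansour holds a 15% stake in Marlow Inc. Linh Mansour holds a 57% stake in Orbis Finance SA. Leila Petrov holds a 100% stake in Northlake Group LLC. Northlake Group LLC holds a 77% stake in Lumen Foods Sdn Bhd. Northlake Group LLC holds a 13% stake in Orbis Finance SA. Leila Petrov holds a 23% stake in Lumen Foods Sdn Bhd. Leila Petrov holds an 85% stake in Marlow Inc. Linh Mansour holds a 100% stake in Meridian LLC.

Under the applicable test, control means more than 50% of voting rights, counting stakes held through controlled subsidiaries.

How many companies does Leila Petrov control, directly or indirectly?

Leila holds 100% of Northlake, so Leila controls Northlake.
Leila holds 85% of Marlow, so Leila controls Marlow.
Northlake and Leila together hold 77% + 23% = 100% of Lumen, so Leila controls Lumen.
No other company's threshold is met.
Leila controls 3 companies.

3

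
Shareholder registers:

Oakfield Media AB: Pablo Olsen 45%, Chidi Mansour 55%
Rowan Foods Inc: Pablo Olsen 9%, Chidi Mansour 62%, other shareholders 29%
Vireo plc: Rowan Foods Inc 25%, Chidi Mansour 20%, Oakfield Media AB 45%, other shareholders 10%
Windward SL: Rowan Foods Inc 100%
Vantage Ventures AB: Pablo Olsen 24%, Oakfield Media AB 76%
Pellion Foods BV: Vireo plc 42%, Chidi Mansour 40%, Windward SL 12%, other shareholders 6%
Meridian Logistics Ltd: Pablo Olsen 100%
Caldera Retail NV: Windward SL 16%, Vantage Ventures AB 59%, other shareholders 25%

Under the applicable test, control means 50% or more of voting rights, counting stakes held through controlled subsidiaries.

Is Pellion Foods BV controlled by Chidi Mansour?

Chidi holds 62% of Rowan, so Chidi controls Rowan.
Rowan holds 100% of Windward, so Chidi controls Windward.
Chidi holds 55% of Oakfield, so Chidi controls Oakfield.
Rowan and Chidi and Oakfield together hold 25% + 20% + 45% = 90% of Vireo, so Chidi controls Vireo.
Vireo and Chidi and Windward together hold 42% + 40% + 12% = 94% of Pellion, so Chidi controls Pellion.

Yes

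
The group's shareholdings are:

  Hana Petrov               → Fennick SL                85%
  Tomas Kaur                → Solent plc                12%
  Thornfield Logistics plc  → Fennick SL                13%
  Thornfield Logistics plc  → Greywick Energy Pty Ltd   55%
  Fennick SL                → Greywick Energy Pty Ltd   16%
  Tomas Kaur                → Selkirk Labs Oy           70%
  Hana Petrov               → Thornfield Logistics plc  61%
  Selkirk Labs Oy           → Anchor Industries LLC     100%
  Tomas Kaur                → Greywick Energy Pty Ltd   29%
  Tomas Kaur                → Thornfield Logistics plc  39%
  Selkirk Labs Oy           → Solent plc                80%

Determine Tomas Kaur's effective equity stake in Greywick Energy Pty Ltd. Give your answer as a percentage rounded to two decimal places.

Tomas reaches Greywick along 3 paths.
Via Thornfield: 39% × 55% = 21.45%.
Via Thornfield → Fennick: 39% × 13% × 16% = 0.8112%.
Direct stake: 29% = 29%.
Total: 21.45% + 0.8112% + 29% = 51.2612%.
Rounded: 51.26%.

51.26%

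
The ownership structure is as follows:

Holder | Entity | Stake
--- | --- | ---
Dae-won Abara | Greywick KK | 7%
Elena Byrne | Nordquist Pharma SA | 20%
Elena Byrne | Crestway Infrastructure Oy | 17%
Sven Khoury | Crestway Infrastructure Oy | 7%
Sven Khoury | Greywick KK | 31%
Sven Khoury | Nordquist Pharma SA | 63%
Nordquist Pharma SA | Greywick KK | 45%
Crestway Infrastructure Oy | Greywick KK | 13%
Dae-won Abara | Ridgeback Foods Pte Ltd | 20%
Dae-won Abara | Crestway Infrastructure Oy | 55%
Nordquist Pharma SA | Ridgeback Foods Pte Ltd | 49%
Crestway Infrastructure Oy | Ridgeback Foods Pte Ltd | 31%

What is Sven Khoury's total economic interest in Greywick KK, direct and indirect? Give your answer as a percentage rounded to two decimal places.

60.26%

Sven reaches Greywick along 3 paths.
Direct stake: 31% = 31%.
Via Nordquist: 63% × 45% = 28.35%.
Via Crestway: 7% × 13% = 0.91%.
Total: 31% + 28.35% + 0.91% = 60.26%.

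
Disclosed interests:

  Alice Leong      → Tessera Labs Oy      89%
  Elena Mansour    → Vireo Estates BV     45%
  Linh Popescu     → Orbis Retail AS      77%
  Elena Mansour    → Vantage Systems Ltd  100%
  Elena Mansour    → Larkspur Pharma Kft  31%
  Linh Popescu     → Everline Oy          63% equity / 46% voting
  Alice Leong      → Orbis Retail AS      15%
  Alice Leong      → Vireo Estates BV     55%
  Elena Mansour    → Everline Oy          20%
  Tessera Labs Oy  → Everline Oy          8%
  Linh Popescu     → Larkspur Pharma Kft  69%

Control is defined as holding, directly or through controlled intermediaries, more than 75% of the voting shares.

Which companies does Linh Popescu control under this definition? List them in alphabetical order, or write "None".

Linh holds 77% of Orbis, so Linh controls Orbis.
No other company's threshold is met.

Orbis Retail AS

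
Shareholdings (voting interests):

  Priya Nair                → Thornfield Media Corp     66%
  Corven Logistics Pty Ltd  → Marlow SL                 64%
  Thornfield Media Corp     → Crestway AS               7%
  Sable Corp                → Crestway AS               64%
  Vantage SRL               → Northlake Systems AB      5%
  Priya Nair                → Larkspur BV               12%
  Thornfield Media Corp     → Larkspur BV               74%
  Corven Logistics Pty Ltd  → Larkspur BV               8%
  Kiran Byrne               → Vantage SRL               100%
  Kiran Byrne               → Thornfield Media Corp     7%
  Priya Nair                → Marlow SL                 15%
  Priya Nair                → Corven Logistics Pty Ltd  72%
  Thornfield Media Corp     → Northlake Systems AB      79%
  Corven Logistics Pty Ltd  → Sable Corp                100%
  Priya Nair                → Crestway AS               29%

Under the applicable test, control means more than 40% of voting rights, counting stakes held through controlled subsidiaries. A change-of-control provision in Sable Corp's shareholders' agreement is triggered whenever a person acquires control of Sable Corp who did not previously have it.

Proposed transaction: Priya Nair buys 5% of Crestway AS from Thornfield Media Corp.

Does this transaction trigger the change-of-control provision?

The purchase adds only to Priya's holdings (Thornfield's stake shrinks), so Priya is the only person who could newly come to control Sable.
Priya holds 72% of Corven, so Priya controls Corven.
Corven holds 100% of Sable, so Priya controls Sable.
So Priya already controls Sable before the transaction.
After the purchase, Priya's direct stake in Crestway rises to 29% + 5% = 34%, and Thornfield's stake falls to 2%.
Priya controlled Sable already, so this is not a new person acquiring control; every other person's position is unchanged or reduced.
No new person acquires control, so the clause is not triggered.

No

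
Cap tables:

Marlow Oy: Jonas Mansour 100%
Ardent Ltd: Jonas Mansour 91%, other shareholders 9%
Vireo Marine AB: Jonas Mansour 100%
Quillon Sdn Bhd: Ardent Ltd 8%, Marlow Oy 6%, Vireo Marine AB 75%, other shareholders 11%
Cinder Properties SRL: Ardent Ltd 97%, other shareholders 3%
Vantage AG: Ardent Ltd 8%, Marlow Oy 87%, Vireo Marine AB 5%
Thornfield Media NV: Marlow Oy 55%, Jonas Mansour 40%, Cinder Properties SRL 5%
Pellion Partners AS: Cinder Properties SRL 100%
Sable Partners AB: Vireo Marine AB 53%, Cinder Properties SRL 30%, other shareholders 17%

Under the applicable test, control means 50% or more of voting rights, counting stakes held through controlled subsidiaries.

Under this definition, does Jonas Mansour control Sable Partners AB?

Jonas holds 100% of Vireo, so Jonas controls Vireo.
Jonas holds 91% of Ardent, so Jonas controls Ardent.
Ardent holds 97% of Cinder, so Jonas controls Cinder.
Vireo and Cinder together hold 53% + 30% = 83% of Sable, so Jonas controls Sable.

Yes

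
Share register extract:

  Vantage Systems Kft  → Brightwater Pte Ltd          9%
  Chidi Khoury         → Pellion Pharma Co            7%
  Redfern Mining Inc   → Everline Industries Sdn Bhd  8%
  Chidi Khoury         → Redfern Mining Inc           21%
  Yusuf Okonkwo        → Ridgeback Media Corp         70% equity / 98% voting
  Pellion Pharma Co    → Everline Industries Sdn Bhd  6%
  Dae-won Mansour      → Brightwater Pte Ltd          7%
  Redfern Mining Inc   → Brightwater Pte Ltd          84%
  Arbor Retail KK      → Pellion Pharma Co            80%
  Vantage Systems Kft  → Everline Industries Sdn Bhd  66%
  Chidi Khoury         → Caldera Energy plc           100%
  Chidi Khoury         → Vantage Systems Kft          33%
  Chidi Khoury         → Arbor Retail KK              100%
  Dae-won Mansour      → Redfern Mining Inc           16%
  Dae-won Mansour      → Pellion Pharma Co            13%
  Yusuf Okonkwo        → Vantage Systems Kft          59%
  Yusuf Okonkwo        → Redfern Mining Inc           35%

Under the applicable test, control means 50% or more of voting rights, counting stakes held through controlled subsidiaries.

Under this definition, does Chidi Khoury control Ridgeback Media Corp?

Chidi holds 100% of Arbor, so Chidi controls Arbor.
Chidi and Arbor together hold 7% + 80% = 87% of Pellion, so Chidi controls Pellion.
Chidi holds 100% of Caldera, so Chidi controls Caldera.
Neither Chidi nor any entity Chidi controls holds any voting interest in Ridgeback.
So Chidi does not control Ridgeback.

No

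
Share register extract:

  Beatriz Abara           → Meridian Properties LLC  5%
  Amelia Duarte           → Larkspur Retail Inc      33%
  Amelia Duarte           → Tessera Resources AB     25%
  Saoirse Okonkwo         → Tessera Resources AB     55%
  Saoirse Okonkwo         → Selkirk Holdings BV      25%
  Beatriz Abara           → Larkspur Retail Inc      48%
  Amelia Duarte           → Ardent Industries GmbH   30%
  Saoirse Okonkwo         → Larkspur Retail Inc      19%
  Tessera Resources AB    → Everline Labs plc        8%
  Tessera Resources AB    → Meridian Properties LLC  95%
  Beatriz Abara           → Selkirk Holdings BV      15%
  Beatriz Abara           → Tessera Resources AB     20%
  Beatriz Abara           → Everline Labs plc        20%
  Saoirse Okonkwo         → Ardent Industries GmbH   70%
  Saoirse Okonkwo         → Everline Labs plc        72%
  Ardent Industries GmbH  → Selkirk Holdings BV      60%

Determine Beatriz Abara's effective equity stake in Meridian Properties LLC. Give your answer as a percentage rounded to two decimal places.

24.00%

Beatriz reaches Meridian along 2 paths.
Direct stake: 5% = 5%.
Via Tessera: 20% × 95% = 19%.
Total: 5% + 19% = 24%.
Rounded: 24.00%.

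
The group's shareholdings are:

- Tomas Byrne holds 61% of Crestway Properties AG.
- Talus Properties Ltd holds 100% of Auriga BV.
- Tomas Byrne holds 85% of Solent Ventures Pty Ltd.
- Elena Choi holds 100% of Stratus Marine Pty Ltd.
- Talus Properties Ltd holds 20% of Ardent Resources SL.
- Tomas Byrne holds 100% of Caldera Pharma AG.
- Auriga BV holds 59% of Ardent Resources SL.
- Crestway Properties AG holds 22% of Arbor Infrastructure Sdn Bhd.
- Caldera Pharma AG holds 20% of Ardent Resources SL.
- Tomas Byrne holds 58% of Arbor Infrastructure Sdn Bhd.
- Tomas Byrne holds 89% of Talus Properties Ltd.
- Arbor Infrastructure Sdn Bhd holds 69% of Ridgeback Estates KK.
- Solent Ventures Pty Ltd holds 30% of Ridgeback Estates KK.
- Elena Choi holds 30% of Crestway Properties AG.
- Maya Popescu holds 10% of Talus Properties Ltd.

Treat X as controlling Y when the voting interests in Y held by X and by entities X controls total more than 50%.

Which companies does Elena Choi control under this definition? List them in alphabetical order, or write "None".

Stratus Marine Pty Ltd

Elena holds 100% of Stratus, so Elena controls Stratus.
No other company's threshold is met.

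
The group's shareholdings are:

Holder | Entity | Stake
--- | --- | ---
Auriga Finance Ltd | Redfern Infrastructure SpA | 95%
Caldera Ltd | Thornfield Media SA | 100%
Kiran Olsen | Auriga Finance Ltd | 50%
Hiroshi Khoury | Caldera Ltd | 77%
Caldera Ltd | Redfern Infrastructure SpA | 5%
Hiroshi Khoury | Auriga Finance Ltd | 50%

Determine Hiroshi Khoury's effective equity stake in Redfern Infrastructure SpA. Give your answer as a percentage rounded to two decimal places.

51.35%

Hiroshi reaches Redfern along 2 paths.
Via Auriga: 50% × 95% = 47.5%.
Via Caldera: 77% × 5% = 3.85%.
Total: 47.5% + 3.85% = 51.35%.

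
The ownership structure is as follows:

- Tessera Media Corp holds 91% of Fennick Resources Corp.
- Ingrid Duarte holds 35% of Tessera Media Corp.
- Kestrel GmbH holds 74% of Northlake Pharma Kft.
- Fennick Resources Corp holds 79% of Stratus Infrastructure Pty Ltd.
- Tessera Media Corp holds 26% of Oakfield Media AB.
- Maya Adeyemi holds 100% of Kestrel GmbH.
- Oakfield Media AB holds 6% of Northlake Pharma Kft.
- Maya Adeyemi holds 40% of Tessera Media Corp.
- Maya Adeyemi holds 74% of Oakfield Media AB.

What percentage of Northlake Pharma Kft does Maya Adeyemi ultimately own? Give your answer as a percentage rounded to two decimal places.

Maya reaches Northlake along 3 paths.
Via Kestrel: 100% × 74% = 74%.
Via Tessera → Oakfield: 40% × 26% × 6% = 0.624%.
Via Oakfield: 74% × 6% = 4.44%.
Total: 74% + 0.624% + 4.44% = 79.064%.
Rounded: 79.06%.

79.06%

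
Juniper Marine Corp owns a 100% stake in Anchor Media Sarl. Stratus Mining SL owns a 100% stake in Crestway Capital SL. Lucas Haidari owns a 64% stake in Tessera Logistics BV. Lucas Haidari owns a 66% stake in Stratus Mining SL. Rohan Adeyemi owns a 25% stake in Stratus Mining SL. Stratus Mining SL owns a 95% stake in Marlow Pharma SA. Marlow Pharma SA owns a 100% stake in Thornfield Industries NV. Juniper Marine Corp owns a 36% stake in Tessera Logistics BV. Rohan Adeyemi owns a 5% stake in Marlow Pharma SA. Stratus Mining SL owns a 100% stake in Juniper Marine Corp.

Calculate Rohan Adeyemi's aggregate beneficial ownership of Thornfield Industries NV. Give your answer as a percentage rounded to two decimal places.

28.75%

Rohan reaches Thornfield along 2 paths.
Via Stratus → Marlow: 25% × 95% × 100% = 23.75%.
Via Marlow: 5% × 100% = 5%.
Total: 23.75% + 5% = 28.75%.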